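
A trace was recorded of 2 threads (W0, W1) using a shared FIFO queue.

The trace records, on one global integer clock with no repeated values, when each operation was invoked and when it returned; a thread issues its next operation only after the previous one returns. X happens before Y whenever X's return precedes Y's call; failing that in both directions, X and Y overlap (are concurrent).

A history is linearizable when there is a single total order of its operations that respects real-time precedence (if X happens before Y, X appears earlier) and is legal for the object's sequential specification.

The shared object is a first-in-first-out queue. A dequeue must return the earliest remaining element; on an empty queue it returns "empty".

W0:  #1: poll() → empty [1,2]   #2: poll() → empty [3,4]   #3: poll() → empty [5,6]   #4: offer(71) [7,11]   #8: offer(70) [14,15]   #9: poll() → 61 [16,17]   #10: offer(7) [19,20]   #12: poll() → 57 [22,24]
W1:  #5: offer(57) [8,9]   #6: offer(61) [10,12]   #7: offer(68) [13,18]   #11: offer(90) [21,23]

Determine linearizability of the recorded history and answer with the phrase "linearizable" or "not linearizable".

not linearizable

already the first 17 events (up to #9's response at time 17) admit no linearization; the first 16 still do
the 8 completed operations admit 3 real-time orders; each fails the FIFO queue replay
every completion of the 1 pending operation (#7) was checked; none linearizes
sample order #1, #2, #3, #4, #5, #6, #8, #9 (pending dropped) stalls at step 8 — #9 poll() → 61 has no legal effect
sample order #1, #2, #3, #5, #4, #6, #8, #9 (pending dropped) stalls at step 8 — #9 poll() → 61 has no legal effect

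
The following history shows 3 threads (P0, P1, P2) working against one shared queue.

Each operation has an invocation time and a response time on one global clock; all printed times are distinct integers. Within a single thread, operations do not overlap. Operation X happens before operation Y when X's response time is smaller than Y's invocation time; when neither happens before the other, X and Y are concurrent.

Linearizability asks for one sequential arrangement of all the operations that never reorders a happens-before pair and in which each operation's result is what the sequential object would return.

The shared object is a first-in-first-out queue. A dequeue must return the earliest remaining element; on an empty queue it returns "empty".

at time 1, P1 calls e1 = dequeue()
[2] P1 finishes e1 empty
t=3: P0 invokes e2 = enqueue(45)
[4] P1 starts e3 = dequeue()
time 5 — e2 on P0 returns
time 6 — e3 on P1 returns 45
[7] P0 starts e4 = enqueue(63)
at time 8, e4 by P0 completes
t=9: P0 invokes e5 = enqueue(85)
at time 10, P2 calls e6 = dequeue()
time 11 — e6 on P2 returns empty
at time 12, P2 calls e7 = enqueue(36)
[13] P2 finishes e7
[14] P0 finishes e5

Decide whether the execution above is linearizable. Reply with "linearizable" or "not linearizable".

through event 10 a valid linearization exists; event 11 (e6 responding at time 11) ends that
the 5 completed operations admit 2 real-time orders; each fails the queue replay
completion choices over the 1 pending operation (e5) were checked; none helps
e.g. e1, e2, e3, e4, e6 (pending dropped): illegal at step 5, since e6 dequeue() → empty cannot apply there
e.g. e1, e3, e2, e4, e6 (pending dropped): illegal at step 2, since e3 dequeue() → 45 cannot apply there

not linearizable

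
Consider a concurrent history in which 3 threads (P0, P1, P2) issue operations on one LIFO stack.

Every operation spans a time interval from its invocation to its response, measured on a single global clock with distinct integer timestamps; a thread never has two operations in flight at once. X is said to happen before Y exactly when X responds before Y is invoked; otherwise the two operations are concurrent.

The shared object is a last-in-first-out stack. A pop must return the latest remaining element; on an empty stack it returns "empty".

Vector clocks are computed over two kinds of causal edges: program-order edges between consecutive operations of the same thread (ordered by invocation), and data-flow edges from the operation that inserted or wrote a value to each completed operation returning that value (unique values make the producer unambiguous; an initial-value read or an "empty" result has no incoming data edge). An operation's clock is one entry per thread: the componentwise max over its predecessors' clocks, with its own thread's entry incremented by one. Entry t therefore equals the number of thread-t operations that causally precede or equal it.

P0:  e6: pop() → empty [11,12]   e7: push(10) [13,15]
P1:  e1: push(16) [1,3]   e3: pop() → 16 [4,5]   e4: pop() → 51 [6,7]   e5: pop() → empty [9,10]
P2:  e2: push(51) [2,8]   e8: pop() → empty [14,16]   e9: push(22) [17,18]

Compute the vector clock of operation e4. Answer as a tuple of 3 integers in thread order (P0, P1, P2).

root op e2, invoked 2: fresh clock plus P2's own tick → (0, 0, 1)
root op e1, invoked 1: fresh clock plus P1's own tick → (0, 1, 0)
root op e6, invoked 11: fresh clock plus P0's own tick → (1, 0, 0)
e8 (invocation 14): componentwise max over VC(e2)=(0, 0, 1), +1 at P2, giving (0, 0, 2)
e3 (invocation 4): componentwise max over VC(e1)=(0, 1, 0), +1 at P1, giving (0, 2, 0)
e7 (invocation 13): componentwise max over VC(e6)=(1, 0, 0), +1 at P0, giving (2, 0, 0)
e9 (invocation 17): componentwise max over VC(e8)=(0, 0, 2), +1 at P2, giving (0, 0, 3)
e4 (invocation 6): componentwise max over VC(e2)=(0, 0, 1), VC(e3)=(0, 2, 0), +1 at P1, giving (0, 3, 1)
e5 (invocation 9): componentwise max over VC(e4)=(0, 3, 1), +1 at P1, giving (0, 4, 1)
target: VC(e4) = (0, 3, 1)

(0, 3, 1)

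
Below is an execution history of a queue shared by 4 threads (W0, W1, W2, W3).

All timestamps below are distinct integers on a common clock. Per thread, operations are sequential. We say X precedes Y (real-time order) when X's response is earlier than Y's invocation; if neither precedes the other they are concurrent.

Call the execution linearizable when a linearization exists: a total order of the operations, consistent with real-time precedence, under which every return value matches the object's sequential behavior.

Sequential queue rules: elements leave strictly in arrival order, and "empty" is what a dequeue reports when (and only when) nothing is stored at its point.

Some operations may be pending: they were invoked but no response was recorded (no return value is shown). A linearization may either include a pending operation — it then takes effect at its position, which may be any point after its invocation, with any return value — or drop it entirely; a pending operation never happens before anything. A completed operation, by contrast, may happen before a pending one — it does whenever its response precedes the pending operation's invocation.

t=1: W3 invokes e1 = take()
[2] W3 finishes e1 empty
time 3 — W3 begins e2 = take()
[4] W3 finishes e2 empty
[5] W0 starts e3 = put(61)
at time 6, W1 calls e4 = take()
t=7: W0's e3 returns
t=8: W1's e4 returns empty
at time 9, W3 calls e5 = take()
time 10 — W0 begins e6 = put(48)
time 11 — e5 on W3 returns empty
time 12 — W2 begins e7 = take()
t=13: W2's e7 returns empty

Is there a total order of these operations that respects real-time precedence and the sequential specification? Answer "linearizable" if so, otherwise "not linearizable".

not linearizable

already the first 11 events (up to e5's response at time 11) admit no linearization; the first 10 still do
real-time-consistent orders of the 5 completed operations: 2 — all fail the queue replay
including or dropping the 1 pending operation (e6) in any combination fails
for example e1, e2, e3, e4, e5 (pending dropped) fails at step 4: e4 take() → empty is not legal there
for example e1, e2, e4, e3, e5 (pending dropped) fails at step 5: e5 take() → empty is not legal there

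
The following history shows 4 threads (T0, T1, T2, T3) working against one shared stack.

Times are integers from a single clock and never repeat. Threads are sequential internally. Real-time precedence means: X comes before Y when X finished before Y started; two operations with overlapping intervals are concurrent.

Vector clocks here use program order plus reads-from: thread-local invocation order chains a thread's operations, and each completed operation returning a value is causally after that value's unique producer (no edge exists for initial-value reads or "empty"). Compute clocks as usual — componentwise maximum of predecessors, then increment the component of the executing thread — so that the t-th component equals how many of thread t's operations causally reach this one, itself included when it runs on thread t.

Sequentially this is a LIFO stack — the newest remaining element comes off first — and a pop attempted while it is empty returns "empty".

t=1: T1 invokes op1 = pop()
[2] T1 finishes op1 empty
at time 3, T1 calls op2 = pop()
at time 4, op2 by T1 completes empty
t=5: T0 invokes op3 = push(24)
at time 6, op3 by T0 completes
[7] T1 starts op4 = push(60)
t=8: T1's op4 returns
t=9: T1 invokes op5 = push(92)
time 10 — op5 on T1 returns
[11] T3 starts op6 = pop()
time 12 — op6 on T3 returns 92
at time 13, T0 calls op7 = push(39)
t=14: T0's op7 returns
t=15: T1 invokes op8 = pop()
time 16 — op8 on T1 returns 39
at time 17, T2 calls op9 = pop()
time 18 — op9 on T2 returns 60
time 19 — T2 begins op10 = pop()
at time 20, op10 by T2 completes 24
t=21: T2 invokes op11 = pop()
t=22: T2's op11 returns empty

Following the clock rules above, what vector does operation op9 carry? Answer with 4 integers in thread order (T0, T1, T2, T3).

(0, 3, 1, 0)

VC(op1, invoked at 1): no causal predecessors; +1 on T1 → (0, 1, 0, 0)
VC(op3, invoked at 5): no causal predecessors; +1 on T0 → (1, 0, 0, 0)
from VC(op1)=(0, 1, 0, 0), op2 (invoked 3) maxes components and bumps T1 → (0, 2, 0, 0)
from VC(op3)=(1, 0, 0, 0), op7 (invoked 13) maxes components and bumps T0 → (2, 0, 0, 0)
from VC(op2)=(0, 2, 0, 0), op4 (invoked 7) maxes components and bumps T1 → (0, 3, 0, 0)
from VC(op4)=(0, 3, 0, 0), op9 (invoked 17) maxes components and bumps T2 → (0, 3, 1, 0)
from VC(op4)=(0, 3, 0, 0), op5 (invoked 9) maxes components and bumps T1 → (0, 4, 0, 0)
from VC(op5)=(0, 4, 0, 0), op6 (invoked 11) maxes components and bumps T3 → (0, 4, 0, 1)
from VC(op3)=(1, 0, 0, 0), VC(op9)=(0, 3, 1, 0), op10 (invoked 19) maxes components and bumps T2 → (1, 3, 2, 0)
from VC(op10)=(1, 3, 2, 0), op11 (invoked 21) maxes components and bumps T2 → (1, 3, 3, 0)
from VC(op5)=(0, 4, 0, 0), VC(op7)=(2, 0, 0, 0), op8 (invoked 15) maxes components and bumps T1 → (2, 5, 0, 0)
target: VC(op9) = (0, 3, 1, 0)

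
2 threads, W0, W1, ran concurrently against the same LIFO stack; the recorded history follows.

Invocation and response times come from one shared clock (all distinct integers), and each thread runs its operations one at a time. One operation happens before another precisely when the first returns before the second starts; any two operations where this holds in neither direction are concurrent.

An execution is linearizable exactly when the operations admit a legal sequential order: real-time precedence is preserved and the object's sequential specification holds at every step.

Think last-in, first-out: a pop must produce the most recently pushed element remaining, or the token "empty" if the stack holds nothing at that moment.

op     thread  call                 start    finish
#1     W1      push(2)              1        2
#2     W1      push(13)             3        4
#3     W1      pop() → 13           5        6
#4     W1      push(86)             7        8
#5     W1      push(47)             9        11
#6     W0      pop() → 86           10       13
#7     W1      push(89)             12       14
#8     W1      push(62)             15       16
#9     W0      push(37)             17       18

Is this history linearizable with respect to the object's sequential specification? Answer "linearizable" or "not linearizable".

linearizable

a witness: #1, #2, #3, #4, #6, #5, #7, #8, #9
1. #1 push(2), leaving stack <2>
2. #2 push(13), leaving stack <2,13>
3. #3 pop() → 13, leaving stack <2>
4. #4 push(86), leaving stack <2,86>
5. #6 pop() → 86, leaving stack <2>
6. #5 push(47), leaving stack <2,47>
7. #7 push(89), leaving stack <2,47,89>
8. #8 push(62), leaving stack <2,47,89,62>
9. #9 push(37), leaving stack <2,47,89,62,37>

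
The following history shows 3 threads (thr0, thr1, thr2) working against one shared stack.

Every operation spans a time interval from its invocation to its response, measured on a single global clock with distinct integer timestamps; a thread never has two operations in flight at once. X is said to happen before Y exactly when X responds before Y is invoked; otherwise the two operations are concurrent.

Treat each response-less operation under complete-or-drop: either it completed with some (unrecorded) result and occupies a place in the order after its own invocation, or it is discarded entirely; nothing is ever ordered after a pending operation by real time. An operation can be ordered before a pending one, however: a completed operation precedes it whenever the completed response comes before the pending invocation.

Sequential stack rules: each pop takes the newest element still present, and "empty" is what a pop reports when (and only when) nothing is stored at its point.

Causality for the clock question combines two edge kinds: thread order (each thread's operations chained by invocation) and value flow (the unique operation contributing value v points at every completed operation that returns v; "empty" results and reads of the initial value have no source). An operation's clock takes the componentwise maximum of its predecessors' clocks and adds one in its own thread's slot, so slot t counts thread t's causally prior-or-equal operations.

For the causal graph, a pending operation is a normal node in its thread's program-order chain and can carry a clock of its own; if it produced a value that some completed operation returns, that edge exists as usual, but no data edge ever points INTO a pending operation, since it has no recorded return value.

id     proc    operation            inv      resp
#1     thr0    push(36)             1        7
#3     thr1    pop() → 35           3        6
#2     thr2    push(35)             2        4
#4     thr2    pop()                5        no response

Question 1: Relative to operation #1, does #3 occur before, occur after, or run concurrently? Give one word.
concurrent

#3 spans [3,6], #1 spans [1,7]
the intervals overlap in both directions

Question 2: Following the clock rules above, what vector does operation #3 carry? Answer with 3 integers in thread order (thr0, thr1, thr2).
(0, 1, 1)

invoked at 2, #2 has no predecessors; its own thr2 bump gives (0, 0, 1)
invoked at 1, #1 has no predecessors; its own thr0 bump gives (1, 0, 0)
#4 (invocation 5): componentwise max over VC(#2)=(0, 0, 1), +1 at thr2, giving (0, 0, 2)
#3 (invocation 3): componentwise max over VC(#2)=(0, 0, 1), +1 at thr1, giving (0, 1, 1)
target: VC(#3) = (0, 1, 1)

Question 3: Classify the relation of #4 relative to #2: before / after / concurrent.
after

#4 spans [5,…), #2 spans [2,4]
resp(#2)=4 < inv(#4)=5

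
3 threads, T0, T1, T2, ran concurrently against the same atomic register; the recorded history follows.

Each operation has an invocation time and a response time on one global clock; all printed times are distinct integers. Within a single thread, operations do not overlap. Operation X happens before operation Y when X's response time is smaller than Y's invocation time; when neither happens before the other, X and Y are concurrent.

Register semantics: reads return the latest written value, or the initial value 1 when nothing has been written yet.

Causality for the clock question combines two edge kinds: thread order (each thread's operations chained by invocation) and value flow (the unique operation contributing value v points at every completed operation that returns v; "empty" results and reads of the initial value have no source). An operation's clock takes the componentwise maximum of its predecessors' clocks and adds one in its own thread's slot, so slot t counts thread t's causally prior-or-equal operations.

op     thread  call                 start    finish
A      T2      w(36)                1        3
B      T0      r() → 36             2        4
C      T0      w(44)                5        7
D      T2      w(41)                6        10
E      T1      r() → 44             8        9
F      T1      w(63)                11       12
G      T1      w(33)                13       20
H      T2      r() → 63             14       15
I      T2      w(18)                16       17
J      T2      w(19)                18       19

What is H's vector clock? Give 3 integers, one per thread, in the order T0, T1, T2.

VC(A, invoked at 1): no causal predecessors; +1 on T2 → (0, 0, 1)
invoked at 6, D merges VC(A)=(0, 0, 1) and bumps T2's slot → (0, 0, 2)
invoked at 2, B merges VC(A)=(0, 0, 1) and bumps T0's slot → (1, 0, 1)
invoked at 5, C merges VC(B)=(1, 0, 1) and bumps T0's slot → (2, 0, 1)
invoked at 8, E merges VC(C)=(2, 0, 1) and bumps T1's slot → (2, 1, 1)
invoked at 11, F merges VC(E)=(2, 1, 1) and bumps T1's slot → (2, 2, 1)
invoked at 13, G merges VC(F)=(2, 2, 1) and bumps T1's slot → (2, 3, 1)
invoked at 14, H merges VC(D)=(0, 0, 2), VC(F)=(2, 2, 1) and bumps T2's slot → (2, 2, 3)
invoked at 16, I merges VC(H)=(2, 2, 3) and bumps T2's slot → (2, 2, 4)
invoked at 18, J merges VC(I)=(2, 2, 4) and bumps T2's slot → (2, 2, 5)
target: VC(H) = (2, 2, 3)

(2, 2, 3)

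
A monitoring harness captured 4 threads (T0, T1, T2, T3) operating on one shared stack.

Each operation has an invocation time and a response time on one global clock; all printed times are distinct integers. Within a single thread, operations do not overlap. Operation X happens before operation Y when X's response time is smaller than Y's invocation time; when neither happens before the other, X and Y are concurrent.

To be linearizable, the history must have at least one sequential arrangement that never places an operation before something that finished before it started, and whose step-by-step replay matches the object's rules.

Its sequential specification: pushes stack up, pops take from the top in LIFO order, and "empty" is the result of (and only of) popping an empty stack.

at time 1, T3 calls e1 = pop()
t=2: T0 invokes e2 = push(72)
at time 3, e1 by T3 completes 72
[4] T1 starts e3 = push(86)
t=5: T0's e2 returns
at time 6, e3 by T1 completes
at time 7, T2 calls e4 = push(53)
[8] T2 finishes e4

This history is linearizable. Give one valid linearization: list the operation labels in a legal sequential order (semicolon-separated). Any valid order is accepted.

step 1: e2 push(72) — stack <72>
step 2: e1 pop() → 72 — stack <>
step 3: e3 push(86) — stack <86>
step 4: e4 push(53) — stack <86,53>

e2; e1; e3; e4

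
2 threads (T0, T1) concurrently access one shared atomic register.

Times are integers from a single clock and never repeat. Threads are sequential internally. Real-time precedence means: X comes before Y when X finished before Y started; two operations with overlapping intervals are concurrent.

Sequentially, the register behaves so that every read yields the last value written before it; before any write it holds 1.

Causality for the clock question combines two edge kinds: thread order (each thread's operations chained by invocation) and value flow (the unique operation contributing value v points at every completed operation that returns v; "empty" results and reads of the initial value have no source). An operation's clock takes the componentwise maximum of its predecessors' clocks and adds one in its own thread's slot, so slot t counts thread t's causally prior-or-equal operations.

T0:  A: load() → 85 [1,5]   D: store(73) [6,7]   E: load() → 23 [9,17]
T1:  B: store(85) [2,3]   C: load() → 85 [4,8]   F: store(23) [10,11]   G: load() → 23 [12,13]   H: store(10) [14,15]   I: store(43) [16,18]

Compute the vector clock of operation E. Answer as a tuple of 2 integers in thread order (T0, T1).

invoked at 2, B has no predecessors; its own T1 bump gives (0, 1)
from VC(B)=(0, 1), C (invoked 4) maxes components and bumps T1 → (0, 2)
from VC(B)=(0, 1), A (invoked 1) maxes components and bumps T0 → (1, 1)
from VC(C)=(0, 2), F (invoked 10) maxes components and bumps T1 → (0, 3)
from VC(A)=(1, 1), D (invoked 6) maxes components and bumps T0 → (2, 1)
from VC(F)=(0, 3), G (invoked 12) maxes components and bumps T1 → (0, 4)
from VC(G)=(0, 4), H (invoked 14) maxes components and bumps T1 → (0, 5)
from VC(H)=(0, 5), I (invoked 16) maxes components and bumps T1 → (0, 6)
from VC(D)=(2, 1), VC(F)=(0, 3), E (invoked 9) maxes components and bumps T0 → (3, 3)
target: VC(E) = (3, 3)

(3, 3)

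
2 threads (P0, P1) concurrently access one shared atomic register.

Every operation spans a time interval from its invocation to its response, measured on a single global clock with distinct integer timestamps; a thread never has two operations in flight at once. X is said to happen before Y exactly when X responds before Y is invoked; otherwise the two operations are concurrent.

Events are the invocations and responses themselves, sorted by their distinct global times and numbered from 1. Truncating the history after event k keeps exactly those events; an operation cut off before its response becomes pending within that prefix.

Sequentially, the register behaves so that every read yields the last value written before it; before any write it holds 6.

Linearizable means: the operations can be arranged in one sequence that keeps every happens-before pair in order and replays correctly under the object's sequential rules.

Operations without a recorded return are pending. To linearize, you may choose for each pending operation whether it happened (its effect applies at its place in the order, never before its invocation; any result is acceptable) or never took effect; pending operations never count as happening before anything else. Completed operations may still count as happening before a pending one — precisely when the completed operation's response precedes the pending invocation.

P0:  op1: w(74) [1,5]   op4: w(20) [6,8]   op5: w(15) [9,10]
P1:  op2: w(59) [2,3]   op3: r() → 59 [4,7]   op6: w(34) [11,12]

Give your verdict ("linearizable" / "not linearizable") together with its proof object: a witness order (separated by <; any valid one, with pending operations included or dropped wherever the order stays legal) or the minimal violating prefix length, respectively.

linearizable — witness: op1 < op2 < op3 < op4 < op5 < op6

step 1: op1 w(74) — value 74
step 2: op2 w(59) — value 59
step 3: op3 r() → 59 — value 59
step 4: op4 w(20) — value 20
step 5: op5 w(15) — value 15
step 6: op6 w(34) — value 34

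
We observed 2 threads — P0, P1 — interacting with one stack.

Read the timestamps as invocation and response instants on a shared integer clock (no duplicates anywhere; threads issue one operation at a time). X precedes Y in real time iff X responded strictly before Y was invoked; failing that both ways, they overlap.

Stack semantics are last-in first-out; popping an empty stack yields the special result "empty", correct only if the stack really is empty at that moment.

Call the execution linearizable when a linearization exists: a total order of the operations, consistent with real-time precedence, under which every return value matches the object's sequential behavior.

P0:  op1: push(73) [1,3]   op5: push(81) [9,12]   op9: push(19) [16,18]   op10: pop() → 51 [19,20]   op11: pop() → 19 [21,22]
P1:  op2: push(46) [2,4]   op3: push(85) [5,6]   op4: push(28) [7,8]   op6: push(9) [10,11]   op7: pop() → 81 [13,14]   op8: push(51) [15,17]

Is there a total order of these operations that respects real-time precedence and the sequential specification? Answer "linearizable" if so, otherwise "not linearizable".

linearizable

one valid linearization: op1, op2, op3, op4, op6, op5, op7, op9, op8, op10, op11
step 1: op1 push(73) — stack <73>
step 2: op2 push(46) — stack <73,46>
step 3: op3 push(85) — stack <73,46,85>
step 4: op4 push(28) — stack <73,46,85,28>
step 5: op6 push(9) — stack <73,46,85,28,9>
step 6: op5 push(81) — stack <73,46,85,28,9,81>
step 7: op7 pop() → 81 — stack <73,46,85,28,9>
step 8: op9 push(19) — stack <73,46,85,28,9,19>
step 9: op8 push(51) — stack <73,46,85,28,9,19,51>
step 10: op10 pop() → 51 — stack <73,46,85,28,9,19>
step 11: op11 pop() → 19 — stack <73,46,85,28,9>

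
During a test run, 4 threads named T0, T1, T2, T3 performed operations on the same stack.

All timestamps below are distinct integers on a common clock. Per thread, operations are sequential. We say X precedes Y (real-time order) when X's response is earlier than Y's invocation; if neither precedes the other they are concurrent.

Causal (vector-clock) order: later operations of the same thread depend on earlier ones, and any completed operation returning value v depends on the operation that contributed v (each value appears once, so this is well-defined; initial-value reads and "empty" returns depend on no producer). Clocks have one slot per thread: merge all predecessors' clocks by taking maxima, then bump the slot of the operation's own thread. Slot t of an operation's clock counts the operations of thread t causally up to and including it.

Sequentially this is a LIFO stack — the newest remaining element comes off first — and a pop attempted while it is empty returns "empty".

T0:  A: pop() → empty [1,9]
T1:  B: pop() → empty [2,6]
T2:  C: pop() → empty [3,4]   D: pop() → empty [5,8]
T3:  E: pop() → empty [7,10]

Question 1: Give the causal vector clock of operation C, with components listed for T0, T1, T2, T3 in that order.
E (invocation 7): nothing precedes it; T3's component alone gives (0, 0, 0, 1)
C (invocation 3): nothing precedes it; T2's component alone gives (0, 0, 1, 0)
B (invocation 2): nothing precedes it; T1's component alone gives (0, 1, 0, 0)
A (invocation 1): nothing precedes it; T0's component alone gives (1, 0, 0, 0)
invoked at 5, D merges VC(C)=(0, 0, 1, 0) and bumps T2's slot → (0, 0, 2, 0)
target: VC(C) = (0, 0, 1, 0)

(0, 0, 1, 0)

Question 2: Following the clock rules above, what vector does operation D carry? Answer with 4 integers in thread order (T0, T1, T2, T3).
invoked at 7, E has no predecessors; its own T3 bump gives (0, 0, 0, 1)
invoked at 3, C has no predecessors; its own T2 bump gives (0, 0, 1, 0)
invoked at 2, B has no predecessors; its own T1 bump gives (0, 1, 0, 0)
invoked at 1, A has no predecessors; its own T0 bump gives (1, 0, 0, 0)
D (invocation 5): componentwise max over VC(C)=(0, 0, 1, 0), +1 at T2, giving (0, 0, 2, 0)
target: VC(D) = (0, 0, 2, 0)

(0, 0, 2, 0)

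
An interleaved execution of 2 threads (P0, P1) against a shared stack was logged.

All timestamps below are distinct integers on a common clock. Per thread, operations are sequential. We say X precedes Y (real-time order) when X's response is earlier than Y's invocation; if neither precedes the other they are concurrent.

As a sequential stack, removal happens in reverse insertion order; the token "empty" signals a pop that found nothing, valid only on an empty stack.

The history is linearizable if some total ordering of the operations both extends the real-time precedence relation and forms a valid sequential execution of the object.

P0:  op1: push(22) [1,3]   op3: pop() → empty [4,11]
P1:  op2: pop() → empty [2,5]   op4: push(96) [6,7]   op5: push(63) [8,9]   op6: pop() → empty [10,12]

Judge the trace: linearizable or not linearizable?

cut after 10 events: linearizable; cut after 11 events (op3 responds, time 11): not linearizable
5 completed operations, 7 real-time-consistent orders — every stack replay fails
include/drop combinations of the 1 pending operation (op6) were all tried; none helps
for example op1, op2, op3, op4, op5 (pending dropped) fails at step 2: op2 pop() → empty is not legal there
for example op1, op2, op4, op3, op5 (pending dropped) fails at step 2: op2 pop() → empty is not legal there

not linearizable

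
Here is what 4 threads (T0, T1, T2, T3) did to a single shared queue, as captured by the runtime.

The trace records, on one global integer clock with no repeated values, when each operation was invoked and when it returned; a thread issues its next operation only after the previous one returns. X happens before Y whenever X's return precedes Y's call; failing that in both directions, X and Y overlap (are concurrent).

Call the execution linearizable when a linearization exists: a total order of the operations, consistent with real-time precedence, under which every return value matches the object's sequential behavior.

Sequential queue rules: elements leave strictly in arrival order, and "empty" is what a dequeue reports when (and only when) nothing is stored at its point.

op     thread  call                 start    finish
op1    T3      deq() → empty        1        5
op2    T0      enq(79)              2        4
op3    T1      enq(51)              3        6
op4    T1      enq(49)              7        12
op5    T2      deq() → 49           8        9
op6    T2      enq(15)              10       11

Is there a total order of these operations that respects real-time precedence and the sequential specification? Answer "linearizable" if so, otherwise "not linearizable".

events 1..8 are fine; event 9 — the response of op5 at time 9 — makes the prefix non-linearizable
real-time-consistent orders of the 4 completed operations: 6 — all fail the queue replay
no escape via the 1 pending operation (op4): every completion choice fails
take op1, op2, op3, op5 (pending dropped): step 4 already fails, because op5 deq() → 49 cannot occur there
take op1, op3, op2, op5 (pending dropped): step 4 already fails, because op5 deq() → 49 cannot occur there

not linearizable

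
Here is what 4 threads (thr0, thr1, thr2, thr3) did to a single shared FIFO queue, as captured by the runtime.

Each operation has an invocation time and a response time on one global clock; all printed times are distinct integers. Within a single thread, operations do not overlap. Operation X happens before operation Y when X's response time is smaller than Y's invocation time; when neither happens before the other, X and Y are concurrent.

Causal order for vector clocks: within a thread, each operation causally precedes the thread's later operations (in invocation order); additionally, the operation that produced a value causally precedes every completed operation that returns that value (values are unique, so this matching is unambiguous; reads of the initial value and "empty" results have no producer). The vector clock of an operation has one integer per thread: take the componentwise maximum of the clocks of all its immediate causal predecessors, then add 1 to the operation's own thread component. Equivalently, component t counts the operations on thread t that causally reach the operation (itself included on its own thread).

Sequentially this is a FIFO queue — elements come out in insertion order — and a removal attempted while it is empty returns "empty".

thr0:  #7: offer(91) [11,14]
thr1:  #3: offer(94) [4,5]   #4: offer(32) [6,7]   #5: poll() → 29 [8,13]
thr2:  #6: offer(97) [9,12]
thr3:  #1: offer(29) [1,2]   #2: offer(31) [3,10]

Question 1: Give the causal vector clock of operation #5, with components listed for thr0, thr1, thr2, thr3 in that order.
(0, 3, 0, 1)

VC(#1, invoked at 1): no causal predecessors; +1 on thr3 → (0, 0, 0, 1)
VC(#6, invoked at 9): no causal predecessors; +1 on thr2 → (0, 0, 1, 0)
VC(#3, invoked at 4): no causal predecessors; +1 on thr1 → (0, 1, 0, 0)
VC(#7, invoked at 11): no causal predecessors; +1 on thr0 → (1, 0, 0, 0)
from VC(#1)=(0, 0, 0, 1), #2 (invoked 3) maxes components and bumps thr3 → (0, 0, 0, 2)
from VC(#3)=(0, 1, 0, 0), #4 (invoked 6) maxes components and bumps thr1 → (0, 2, 0, 0)
from VC(#1)=(0, 0, 0, 1), VC(#4)=(0, 2, 0, 0), #5 (invoked 8) maxes components and bumps thr1 → (0, 3, 0, 1)
target: VC(#5) = (0, 3, 0, 1)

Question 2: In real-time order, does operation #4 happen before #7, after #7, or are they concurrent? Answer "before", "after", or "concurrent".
before

#4 spans [6,7], #7 spans [11,14]
resp(#4)=7 < inv(#7)=11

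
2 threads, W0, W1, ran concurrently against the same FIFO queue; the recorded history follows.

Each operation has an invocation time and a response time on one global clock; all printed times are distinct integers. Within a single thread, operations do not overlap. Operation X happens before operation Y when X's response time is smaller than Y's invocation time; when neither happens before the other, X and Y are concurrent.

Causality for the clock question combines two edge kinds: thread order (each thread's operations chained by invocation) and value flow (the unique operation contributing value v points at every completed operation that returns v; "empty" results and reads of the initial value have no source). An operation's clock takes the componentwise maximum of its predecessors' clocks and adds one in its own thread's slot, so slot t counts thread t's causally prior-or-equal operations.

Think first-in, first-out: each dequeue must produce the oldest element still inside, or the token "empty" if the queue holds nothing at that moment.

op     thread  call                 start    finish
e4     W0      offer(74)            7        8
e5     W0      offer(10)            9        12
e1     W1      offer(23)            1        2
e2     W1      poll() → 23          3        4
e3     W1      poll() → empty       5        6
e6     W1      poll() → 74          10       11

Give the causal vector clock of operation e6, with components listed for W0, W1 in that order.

e1 (invocation 1): nothing precedes it; W1's component alone gives (0, 1)
e4 (invocation 7): nothing precedes it; W0's component alone gives (1, 0)
e2 (invocation 3): componentwise max over VC(e1)=(0, 1), +1 at W1, giving (0, 2)
e5 (invocation 9): componentwise max over VC(e4)=(1, 0), +1 at W0, giving (2, 0)
e3 (invocation 5): componentwise max over VC(e2)=(0, 2), +1 at W1, giving (0, 3)
e6 (invocation 10): componentwise max over VC(e3)=(0, 3), VC(e4)=(1, 0), +1 at W1, giving (1, 4)
target: VC(e6) = (1, 4)

(1, 4)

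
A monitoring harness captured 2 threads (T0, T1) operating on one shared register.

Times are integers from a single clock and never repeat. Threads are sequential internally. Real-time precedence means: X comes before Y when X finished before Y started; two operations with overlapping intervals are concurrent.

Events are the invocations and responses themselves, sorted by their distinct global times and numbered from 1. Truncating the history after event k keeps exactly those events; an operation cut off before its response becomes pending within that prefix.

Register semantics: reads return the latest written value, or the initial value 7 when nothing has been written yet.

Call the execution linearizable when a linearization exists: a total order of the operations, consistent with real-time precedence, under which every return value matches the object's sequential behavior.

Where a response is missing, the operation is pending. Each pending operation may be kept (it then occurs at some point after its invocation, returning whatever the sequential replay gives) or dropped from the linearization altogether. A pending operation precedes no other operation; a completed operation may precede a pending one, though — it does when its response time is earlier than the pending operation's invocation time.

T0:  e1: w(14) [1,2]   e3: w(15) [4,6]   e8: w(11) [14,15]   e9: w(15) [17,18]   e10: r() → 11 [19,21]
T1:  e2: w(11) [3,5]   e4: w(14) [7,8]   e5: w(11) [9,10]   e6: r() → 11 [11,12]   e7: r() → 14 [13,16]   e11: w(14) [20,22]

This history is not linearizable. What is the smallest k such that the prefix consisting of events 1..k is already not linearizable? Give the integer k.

16

one valid order for events 1..15 is e1, e2, e3, e4, e5, e6, e7, e8:
after step 1 (e1 w(14)): value 14
after step 2 (e2 w(11)): value 11
after step 3 (e3 w(15)): value 15
after step 4 (e4 w(14)): value 14
after step 5 (e5 w(11)): value 11
after step 6 (e6 r() → 11): value 11
after step 7 (e7 r() (pending, included)): value 11
after step 8 (e8 w(11)): value 11
at event 16 (e7's time-16 response) nothing linearizes any more
for example e1, e2, e3, e4, e5, e6, e7, e8 fails at step 7: e7 r() → 14 is not legal there
for example e1, e2, e3, e4, e5, e6, e8, e7 fails at step 8: e7 r() → 14 is not legal there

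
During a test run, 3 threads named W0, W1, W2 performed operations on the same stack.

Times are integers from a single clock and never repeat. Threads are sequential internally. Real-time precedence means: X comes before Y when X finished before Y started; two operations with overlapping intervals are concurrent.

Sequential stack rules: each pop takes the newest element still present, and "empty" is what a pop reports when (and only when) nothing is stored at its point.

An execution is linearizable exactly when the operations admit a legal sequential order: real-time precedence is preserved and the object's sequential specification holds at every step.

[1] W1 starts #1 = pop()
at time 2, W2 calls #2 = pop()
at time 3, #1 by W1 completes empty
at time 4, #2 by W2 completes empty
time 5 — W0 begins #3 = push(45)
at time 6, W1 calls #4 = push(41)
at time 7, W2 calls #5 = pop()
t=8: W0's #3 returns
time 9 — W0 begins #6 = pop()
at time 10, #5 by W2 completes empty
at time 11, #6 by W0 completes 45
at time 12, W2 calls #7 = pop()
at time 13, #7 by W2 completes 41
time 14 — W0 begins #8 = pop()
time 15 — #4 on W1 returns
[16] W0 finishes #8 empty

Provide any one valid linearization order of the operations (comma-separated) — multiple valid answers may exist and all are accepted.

1. #1 pop() → empty, leaving stack <>
2. #2 pop() → empty, leaving stack <>
3. #3 push(45), leaving stack <45>
4. #6 pop() → 45, leaving stack <>
5. #5 pop() → empty, leaving stack <>
6. #4 push(41), leaving stack <41>
7. #7 pop() → 41, leaving stack <>
8. #8 pop() → empty, leaving stack <>

#1, #2, #3, #6, #5, #4, #7, #8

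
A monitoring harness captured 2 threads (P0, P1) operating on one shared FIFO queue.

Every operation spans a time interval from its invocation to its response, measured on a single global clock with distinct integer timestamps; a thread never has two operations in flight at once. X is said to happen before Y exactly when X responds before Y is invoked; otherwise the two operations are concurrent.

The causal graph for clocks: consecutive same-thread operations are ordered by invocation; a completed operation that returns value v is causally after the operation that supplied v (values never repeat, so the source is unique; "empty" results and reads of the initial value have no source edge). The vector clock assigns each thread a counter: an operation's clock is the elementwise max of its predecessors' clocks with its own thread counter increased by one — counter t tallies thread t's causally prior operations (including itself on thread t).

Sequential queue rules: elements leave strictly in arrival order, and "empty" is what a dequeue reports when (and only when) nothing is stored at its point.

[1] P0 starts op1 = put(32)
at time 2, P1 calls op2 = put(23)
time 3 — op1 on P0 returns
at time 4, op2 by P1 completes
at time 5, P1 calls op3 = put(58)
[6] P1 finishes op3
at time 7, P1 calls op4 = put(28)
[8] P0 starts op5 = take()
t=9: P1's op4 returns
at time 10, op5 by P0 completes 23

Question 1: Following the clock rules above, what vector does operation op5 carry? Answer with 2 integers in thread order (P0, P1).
Answer: (2, 1)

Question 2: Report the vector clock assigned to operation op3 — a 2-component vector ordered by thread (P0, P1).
Answer: (0, 2)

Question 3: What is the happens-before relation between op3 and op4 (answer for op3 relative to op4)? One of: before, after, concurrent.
Answer: before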